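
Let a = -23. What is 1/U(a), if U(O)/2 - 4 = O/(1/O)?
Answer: 1/1066 ≈ 0.00093809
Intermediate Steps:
U(O) = 8 + 2*O² (U(O) = 8 + 2*(O/(1/O)) = 8 + 2*(O*O) = 8 + 2*O²)
1/U(a) = 1/(8 + 2*(-23)²) = 1/(8 + 2*529) = 1/(8 + 1058) = 1/1066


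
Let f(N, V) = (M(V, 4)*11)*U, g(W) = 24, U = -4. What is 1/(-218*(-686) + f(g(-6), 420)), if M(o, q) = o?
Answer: 1/131068 ≈ 7.6296e-6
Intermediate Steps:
f(N, V) = -44*V (f(N, V) = (V*11)*(-4) = (11*V)*(-4) = -44*V)
1/(-218*(-686) + f(g(-6), 420)) = 1/(-218*(-686) - 44*420) = 1/(149548 - 18480) = 1/131068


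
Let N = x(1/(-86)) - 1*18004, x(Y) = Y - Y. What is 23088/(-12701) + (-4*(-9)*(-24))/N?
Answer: -7782744/4397477 ≈ -1.7698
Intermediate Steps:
x(Y) = 0
N = -18004 (N = 0 - 1*18004 = 0 - 18004 = -18004)
23088/(-12701) + (-4*(-9)*(-24))/N = 23088/(-12701) + (-4*(-9)*(-24))/(-18004) = 23088*(-1/12701) + (36*(-24))*(-1/18004) = -1776/977 - 864*(-1/18004) = -1776/977 + 216/4501 = -7782744/4397477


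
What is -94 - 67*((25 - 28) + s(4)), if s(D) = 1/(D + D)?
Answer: 789/8 ≈ 98.625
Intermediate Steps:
s(D) = 1/(2*D)
-94 - 67*((25 - 28) + s(4)) = -94 - 67*((25 - 28) + (½)/4) = -94 - 67*(-3 + (½)*(¼)) = -94 - 67*(-3 + ⅛) = -94 - 67*(-23/8) = -94 + 1541/8 = 789/8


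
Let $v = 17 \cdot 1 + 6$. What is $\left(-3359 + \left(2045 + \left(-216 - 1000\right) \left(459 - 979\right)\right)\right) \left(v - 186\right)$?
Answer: $-102853978$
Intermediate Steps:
$v = 23$ ($v = 17 + 6 = 23$)
$\left(-3359 + \left(2045 + \left(-216 - 1000\right) \left(459 - 979\right)\right)\right) \left(v - 186\right) = \left(-3359 + \left(2045 + \left(-216 - 1000\right) \left(459 - 979\right)\right)\right) \left(23 - 186\right) = \left(-3359 + \left(2045 - -632320\right)\right) \left(-163\right) = \left(-3359 + \left(2045 + 632320\right)\right) \left(-163\right) = \left(-3359 + 634365\right) \left(-163\right) = 631006 \left(-163\right) = -102853978$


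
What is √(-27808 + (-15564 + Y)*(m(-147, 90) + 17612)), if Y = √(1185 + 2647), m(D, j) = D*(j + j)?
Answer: 4*√(8605154 - 1106*√958) ≈ 11710.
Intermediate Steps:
m(D, j) = 2*D*j (m(D, j) = D*(2*j) = 2*D*j)
Y = 2*√958 (Y = √3832 = 2*√958 ≈ 61.903)
√(-27808 + (-15564 + Y)*(m(-147, 90) + 17612)) = √(-27808 + (-15564 + 2*√958)*(2*(-147)*90 + 17612)) = √(-27808 + (-15564 + 2*√958)*(-26460 + 17612)) = √(-27808 + (-15564 + 2*√958)*(-8848)) = √(-27808 + (137710272 - 17696*√958)) = √(137682464 - 17696*√958)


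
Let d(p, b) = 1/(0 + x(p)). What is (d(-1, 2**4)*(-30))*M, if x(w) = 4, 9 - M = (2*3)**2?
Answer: 405/2 ≈ 202.50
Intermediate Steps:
M = -27 (M = 9 - (2*3)**2 = 9 - 1*6**2 = 9 - 1*36 = 9 - 36 = -27)
d(p, b) = 1/4 (d(p, b) = 1/(0 + 4) = 1/4)
(d(-1, 2**4)*(-30))*M = ((1/4)*(-30))*(-27) = -15/2*(-27) = 405/2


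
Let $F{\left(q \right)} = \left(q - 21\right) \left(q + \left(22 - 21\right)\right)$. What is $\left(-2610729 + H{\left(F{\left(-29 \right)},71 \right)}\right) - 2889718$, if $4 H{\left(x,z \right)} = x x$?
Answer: $-5010447$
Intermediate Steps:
$F{\left(q \right)} = \left(1 + q\right) \left(-21 + q\right)$ ($F{\left(q \right)} = \left(-21 + q\right) \left(q + 1\right) = \left(-21 + q\right) \left(1 + q\right) = \left(1 + q\right) \left(-21 + q\right)$)
$H{\left(x,z \right)} = \frac{x^{2}}{4}$ ($H{\left(x,z \right)} = \frac{x x}{4} = \frac{x^{2}}{4}$)
$\left(-2610729 + H{\left(F{\left(-29 \right)},71 \right)}\right) - 2889718 = \left(-2610729 + \frac{\left(-21 + \left(-29\right)^{2} - -580\right)^{2}}{4}\right) - 2889718 = \left(-2610729 + \frac{\left(-21 + 841 + 580\right)^{2}}{4}\right) - 2889718 = \left(-2610729 + \frac{1400^{2}}{4}\right) - 2889718 = \left(-2610729 + \frac{1}{4} \cdot 1960000\right) - 2889718 = \left(-2610729 + 490000\right) - 2889718 = -2120729 - 2889718 = -5010447$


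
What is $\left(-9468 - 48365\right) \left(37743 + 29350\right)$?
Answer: $-3880189469$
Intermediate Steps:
$\left(-9468 - 48365\right) \left(37743 + 29350\right) = \left(-57833\right) 67093 = -3880189469$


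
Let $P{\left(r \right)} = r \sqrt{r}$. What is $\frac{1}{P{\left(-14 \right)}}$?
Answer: $\frac{i \sqrt{14}}{196} \approx 0.01909 i$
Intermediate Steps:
$P{\left(r \right)} = r^{\frac{3}{2}}$
$\frac{1}{P{\left(-14 \right)}} = \frac{1}{\left(-14\right)^{\frac{3}{2}}} = \frac{1}{\left(-14\right) i \sqrt{14}} = \frac{i \sqrt{14}}{196}$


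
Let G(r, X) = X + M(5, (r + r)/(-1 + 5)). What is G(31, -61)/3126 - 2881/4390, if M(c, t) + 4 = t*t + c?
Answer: -16429417/27446280 ≈ -0.59860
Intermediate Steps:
M(c, t) = -4 + c + t² (M(c, t) = -4 + (t*t + c) = -4 + (t² + c) = -4 + (c + t²) = -4 + c + t²)
G(r, X) = 1 + X + r²/4 (G(r, X) = X + (-4 + 5 + ((r + r)/(-1 + 5))²) = X + (-4 + 5 + ((2*r)/4)²) = X + (-4 + 5 + ((2*r)*(¼))²) = X + (-4 + 5 + (r/2)²) = X + (-4 + 5 + r²/4) = X + (1 + r²/4) = 1 + X + r²/4)
G(31, -61)/3126 - 2881/4390 = (1 - 61 + (¼)*31²)/3126 - 2881/4390 = (1 - 61 + (¼)*961)*(1/3126) - 2881*1/4390 = (1 - 61 + 961/4)*(1/3126) - 2881/4390 = (721/4)*(1/3126) - 2881/4390 = 721/12504 - 2881/4390 = -16429417/27446280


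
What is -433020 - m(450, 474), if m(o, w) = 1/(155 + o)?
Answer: -261977101/605 ≈ -4.3302e+5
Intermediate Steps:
-433020 - m(450, 474) = -433020 - 1/(155 + 450) = -433020 - 1/605 = -261977101/605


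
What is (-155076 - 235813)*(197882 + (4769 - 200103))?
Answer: -995985172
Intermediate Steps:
(-155076 - 235813)*(197882 + (4769 - 200103)) = -390889*(197882 - 195334) = -390889*2548 = -995985172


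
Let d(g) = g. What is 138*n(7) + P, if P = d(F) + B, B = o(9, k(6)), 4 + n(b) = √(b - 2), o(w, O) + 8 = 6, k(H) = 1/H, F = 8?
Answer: -546 + 138*√5 ≈ -237.42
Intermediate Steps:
o(w, O) = -2 (o(w, O) = -8 + 6 = -2)
n(b) = -4 + √(-2 + b) (n(b) = -4 + √(b - 2) = -4 + √(-2 + b))
B = -2
P = 6 (P = 8 - 2 = 6)
138*n(7) + P = 138*(-4 + √(-2 + 7)) + 6 = 138*(-4 + √5) + 6 = (-552 + 138*√5) + 6 = -546 + 138*√5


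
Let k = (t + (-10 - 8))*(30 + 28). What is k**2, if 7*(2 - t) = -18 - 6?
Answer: 26050816/49 ≈ 5.3165e+5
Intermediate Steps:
t = 38/7 (t = 2 - (-18 - 6)/7 = 2 - 1/7*(-24) = 2 + 24/7 = 38/7 ≈ 5.4286)
k = -5104/7 (k = (38/7 + (-10 - 8))*(30 + 28) = (38/7 - 18)*58 = -88/7*58 = -5104/7 ≈ -729.14)
k**2 = (-5104/7)**2 = 26050816/49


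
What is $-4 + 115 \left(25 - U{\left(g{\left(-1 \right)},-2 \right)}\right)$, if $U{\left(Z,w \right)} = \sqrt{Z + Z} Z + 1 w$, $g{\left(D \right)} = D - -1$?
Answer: $3101$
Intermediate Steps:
$g{\left(D \right)} = 1 + D$ ($g{\left(D \right)} = D + 1 = 1 + D$)
$U{\left(Z,w \right)} = w + \sqrt{2} Z^{\frac{3}{2}}$ ($U{\left(Z,w \right)} = \sqrt{2 Z} Z + w = \sqrt{2} \sqrt{Z} Z + w = \sqrt{2} Z^{\frac{3}{2}} + w = w + \sqrt{2} Z^{\frac{3}{2}}$)
$-4 + 115 \left(25 - U{\left(g{\left(-1 \right)},-2 \right)}\right) = -4 + 115 \left(25 - \left(-2 + \sqrt{2} \left(1 - 1\right)^{\frac{3}{2}}\right)\right) = -4 + 115 \left(25 - \left(-2 + \sqrt{2} \cdot 0^{\frac{3}{2}}\right)\right) = -4 + 115 \left(25 - \left(-2 + \sqrt{2} \cdot 0\right)\right) = -4 + 115 \left(25 - \left(-2 + 0\right)\right) = -4 + 115 \left(25 - -2\right) = -4 + 115 \left(25 + 2\right) = -4 + 115 \cdot 27 = -4 + 3105 = 3101$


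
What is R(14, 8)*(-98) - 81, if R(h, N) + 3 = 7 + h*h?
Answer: -19681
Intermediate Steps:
R(h, N) = 4 + h² (R(h, N) = -3 + (7 + h*h) = -3 + (7 + h²) = 4 + h²)
R(14, 8)*(-98) - 81 = (4 + 14²)*(-98) - 81 = (4 + 196)*(-98) - 81 = 200*(-98) - 81 = -19600 - 81 = -19681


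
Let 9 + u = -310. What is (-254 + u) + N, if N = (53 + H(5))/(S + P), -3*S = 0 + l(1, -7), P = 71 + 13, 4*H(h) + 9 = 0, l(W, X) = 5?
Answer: -565515/988 ≈ -572.38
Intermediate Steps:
u = -319 (u = -9 - 310 = -319)
H(h) = -9/4 (H(h) = -9/4 + (1/4)*0 = -9/4 + 0 = -9/4)
P = 84
S = -5/3 (S = -(0 + 5)/3 = -1/3*5 = -5/3 ≈ -1.6667)
N = 609/988 (N = (53 - 9/4)/(-5/3 + 84) = 203/(4*(247/3)) = (203/4)*(3/247) = 609/988 ≈ 0.61640)
(-254 + u) + N = (-254 - 319) + 609/988 = -573 + 609/988 = -565515/988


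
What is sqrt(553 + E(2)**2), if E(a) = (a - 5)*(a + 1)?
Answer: sqrt(634) ≈ 25.179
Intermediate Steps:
E(a) = (1 + a)*(-5 + a) (E(a) = (-5 + a)*(1 + a) = (1 + a)*(-5 + a))
sqrt(553 + E(2)**2) = sqrt(553 + (-5 + 2**2 - 4*2)**2) = sqrt(553 + (-5 + 4 - 8)**2) = sqrt(553 + (-9)**2) = sqrt(553 + 81) = sqrt(634)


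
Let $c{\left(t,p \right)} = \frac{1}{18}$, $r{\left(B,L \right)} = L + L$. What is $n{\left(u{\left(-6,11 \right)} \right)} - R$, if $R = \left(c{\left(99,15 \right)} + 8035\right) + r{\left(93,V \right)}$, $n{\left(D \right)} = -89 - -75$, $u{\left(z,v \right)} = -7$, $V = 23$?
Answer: $- \frac{145711}{18} \approx -8095.1$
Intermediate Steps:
$n{\left(D \right)} = -14$ ($n{\left(D \right)} = -89 + 75 = -14$)
$r{\left(B,L \right)} = 2 L$
$c{\left(t,p \right)} = \frac{1}{18}$
$R = \frac{145459}{18}$ ($R = \left(\frac{1}{18} + 8035\right) + 2 \cdot 23 = \frac{144631}{18} + 46 = \frac{145459}{18} \approx 8081.1$)
$n{\left(u{\left(-6,11 \right)} \right)} - R = -14 - \frac{145459}{18} = - \frac{145711}{18}$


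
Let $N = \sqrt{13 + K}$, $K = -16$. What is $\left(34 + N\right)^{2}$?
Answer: $\left(34 + i \sqrt{3}\right)^{2} \approx 1153.0 + 117.78 i$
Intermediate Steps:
$N = i \sqrt{3}$ ($N = \sqrt{13 - 16} = \sqrt{-3} = i \sqrt{3} \approx 1.732 i$)
$\left(34 + N\right)^{2} = \left(34 + i \sqrt{3}\right)^{2}$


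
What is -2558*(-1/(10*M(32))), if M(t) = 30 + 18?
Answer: 1279/240 ≈ 5.3292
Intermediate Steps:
M(t) = 48
-2558*(-1/(10*M(32))) = -2558/((-10*48)) = -2558/(-480) = -2558*(-1/480) = 1279/240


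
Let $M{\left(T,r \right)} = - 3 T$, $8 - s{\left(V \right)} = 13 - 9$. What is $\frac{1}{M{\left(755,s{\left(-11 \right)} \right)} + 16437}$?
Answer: $\frac{1}{14172} \approx 7.0562 \cdot 10^{-5}$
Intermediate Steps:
$s{\left(V \right)} = 4$ ($s{\left(V \right)} = 8 - \left(13 - 9\right) = 8 - 4 = 4$)
$\frac{1}{M{\left(755,s{\left(-11 \right)} \right)} + 16437} = \frac{1}{\left(-3\right) 755 + 16437} = \frac{1}{-2265 + 16437} = \frac{1}{14172}$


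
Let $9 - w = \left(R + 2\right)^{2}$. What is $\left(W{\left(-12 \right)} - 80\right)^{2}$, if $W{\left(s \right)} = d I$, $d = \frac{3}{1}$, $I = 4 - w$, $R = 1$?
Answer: $4624$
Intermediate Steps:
$w = 0$ ($w = 9 - \left(1 + 2\right)^{2} = 9 - 3^{2} = 9 - 9 = 0$)
$I = 4$ ($I = 4 - 0 = 4 + 0 = 4$)
$d = 3$ ($d = 3 \cdot 1 = 3$)
$W{\left(s \right)} = 12$ ($W{\left(s \right)} = 3 \cdot 4 = 12$)
$\left(W{\left(-12 \right)} - 80\right)^{2} = \left(12 - 80\right)^{2} = \left(-68\right)^{2} = 4624$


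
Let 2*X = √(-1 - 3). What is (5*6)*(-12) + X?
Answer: -360 + I ≈ -360.0 + 1.0*I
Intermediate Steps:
X = I (X = √(-1 - 3)/2 = √(-4)/2 = (2*I)/2 = I ≈ 1.0*I)
(5*6)*(-12) + X = (5*6)*(-12) + I = 30*(-12) + I = -360 + I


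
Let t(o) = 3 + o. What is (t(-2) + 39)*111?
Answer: 4440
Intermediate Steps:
(t(-2) + 39)*111 = ((3 - 2) + 39)*111 = (1 + 39)*111 = 40*111 = 4440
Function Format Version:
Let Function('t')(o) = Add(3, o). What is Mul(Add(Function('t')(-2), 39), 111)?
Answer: 4440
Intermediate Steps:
Mul(Add(Function('t')(-2), 39), 111) = Mul(Add(Add(3, -2), 39), 111) = Mul(Add(1, 39), 111) = Mul(40, 111) = 4440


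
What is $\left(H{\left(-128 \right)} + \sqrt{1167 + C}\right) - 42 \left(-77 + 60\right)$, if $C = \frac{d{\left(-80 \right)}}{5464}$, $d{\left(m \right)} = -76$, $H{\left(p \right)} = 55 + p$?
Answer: $641 + \frac{\sqrt{2177544698}}{1366} \approx 675.16$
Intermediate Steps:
$C = - \frac{19}{1366}$ ($C = - \frac{76}{5464} = \left(-76\right) \frac{1}{5464} = - \frac{19}{1366} \approx -0.013909$)
$\left(H{\left(-128 \right)} + \sqrt{1167 + C}\right) - 42 \left(-77 + 60\right) = \left(\left(55 - 128\right) + \sqrt{1167 - \frac{19}{1366}}\right) - 42 \left(-77 + 60\right) = \left(-73 + \sqrt{\frac{1594103}{1366}}\right) - -714 = \left(-73 + \frac{\sqrt{2177544698}}{1366}\right) + 714 = 641 + \frac{\sqrt{2177544698}}{1366}$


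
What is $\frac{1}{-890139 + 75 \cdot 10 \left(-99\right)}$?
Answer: $- \frac{1}{964389} \approx -1.0369 \cdot 10^{-6}$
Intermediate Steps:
$\frac{1}{-890139 + 75 \cdot 10 \left(-99\right)} = \frac{1}{-890139 + 750 \left(-99\right)} = \frac{1}{-890139 - 74250} = \frac{1}{-964389} = - \frac{1}{964389}$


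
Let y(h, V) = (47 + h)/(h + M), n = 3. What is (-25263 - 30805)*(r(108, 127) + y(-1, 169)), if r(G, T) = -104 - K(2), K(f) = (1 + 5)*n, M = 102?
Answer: 688290768/101 ≈ 6.8148e+6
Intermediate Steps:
K(f) = 18 (K(f) = (1 + 5)*3 = 6*3 = 18)
y(h, V) = (47 + h)/(102 + h) (y(h, V) = (47 + h)/(h + 102) = (47 + h)/(102 + h))
r(G, T) = -122 (r(G, T) = -104 - 1*18 = -104 - 18 = -122)
(-25263 - 30805)*(r(108, 127) + y(-1, 169)) = (-25263 - 30805)*(-122 + (47 - 1)/(102 - 1)) = -56068*(-122 + 46/101) = -56068*(-12276/101) = 688290768/101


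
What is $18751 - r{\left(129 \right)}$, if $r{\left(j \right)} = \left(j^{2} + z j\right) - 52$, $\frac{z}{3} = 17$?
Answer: $-4417$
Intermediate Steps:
$z = 51$ ($z = 3 \cdot 17 = 51$)
$r{\left(j \right)} = -52 + j^{2} + 51 j$ ($r{\left(j \right)} = \left(j^{2} + 51 j\right) - 52 = -52 + j^{2} + 51 j$)
$18751 - r{\left(129 \right)} = 18751 - \left(-52 + 129^{2} + 51 \cdot 129\right) = 18751 - \left(-52 + 16641 + 6579\right) = 18751 - 23168 = -4417$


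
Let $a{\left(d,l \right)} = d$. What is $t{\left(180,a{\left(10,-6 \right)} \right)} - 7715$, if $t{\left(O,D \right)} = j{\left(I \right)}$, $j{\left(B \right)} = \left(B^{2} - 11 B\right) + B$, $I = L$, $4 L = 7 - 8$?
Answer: $- \frac{123399}{16} \approx -7712.4$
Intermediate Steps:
$L = - \frac{1}{4}$ ($L = \frac{7 - 8}{4} = \frac{1}{4} \left(-1\right) = - \frac{1}{4} \approx -0.25$)
$I = - \frac{1}{4} \approx -0.25$
$j{\left(B \right)} = B^{2} - 10 B$
$t{\left(O,D \right)} = \frac{41}{16}$ ($t{\left(O,D \right)} = - \frac{-10 - \frac{1}{4}}{4} = \left(- \frac{1}{4}\right) \left(- \frac{41}{4}\right) = \frac{41}{16}$)
$t{\left(180,a{\left(10,-6 \right)} \right)} - 7715 = \frac{41}{16} - 7715 = - \frac{123399}{16}$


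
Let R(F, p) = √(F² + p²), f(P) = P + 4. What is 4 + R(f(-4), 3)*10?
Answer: 34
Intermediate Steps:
f(P) = 4 + P
4 + R(f(-4), 3)*10 = 4 + √((4 - 4)² + 3²)*10 = 4 + √(0² + 9)*10 = 4 + √(0 + 9)*10 = 4 + √9*10 = 4 + 3*10 = 4 + 30 = 34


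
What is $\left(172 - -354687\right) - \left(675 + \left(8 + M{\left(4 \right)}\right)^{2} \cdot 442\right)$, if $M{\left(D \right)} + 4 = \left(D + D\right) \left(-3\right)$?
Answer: $177384$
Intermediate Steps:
$M{\left(D \right)} = -4 - 6 D$ ($M{\left(D \right)} = -4 + \left(D + D\right) \left(-3\right) = -4 + 2 D \left(-3\right) = -4 - 6 D$)
$\left(172 - -354687\right) - \left(675 + \left(8 + M{\left(4 \right)}\right)^{2} \cdot 442\right) = \left(172 - -354687\right) - \left(675 + \left(8 - 28\right)^{2} \cdot 442\right) = \left(172 + 354687\right) - \left(675 + \left(8 - 28\right)^{2} \cdot 442\right) = 354859 - \left(675 + \left(8 - 28\right)^{2} \cdot 442\right) = 354859 - \left(675 + \left(-20\right)^{2} \cdot 442\right) = 354859 - \left(675 + 400 \cdot 442\right) = 354859 - \left(675 + 176800\right) = 354859 - 177475 = 177384$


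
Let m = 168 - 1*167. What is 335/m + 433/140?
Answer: 47333/140 ≈ 338.09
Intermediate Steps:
m = 1 (m = 168 - 167 = 1)
335/m + 433/140 = 335/1 + 433/140 = 335*1 + 433*(1/140) = 335 + 433/140 = 47333/140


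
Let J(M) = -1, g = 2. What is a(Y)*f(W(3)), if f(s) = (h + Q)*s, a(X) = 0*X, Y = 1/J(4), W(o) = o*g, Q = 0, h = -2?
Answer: 0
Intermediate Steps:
W(o) = 2*o (W(o) = o*2 = 2*o)
Y = -1 (Y = 1/(-1) = -1)
a(X) = 0
f(s) = -2*s (f(s) = (-2 + 0)*s = -2*s)
a(Y)*f(W(3)) = 0*(-4*3) = 0*(-2*6) = 0*(-12) = 0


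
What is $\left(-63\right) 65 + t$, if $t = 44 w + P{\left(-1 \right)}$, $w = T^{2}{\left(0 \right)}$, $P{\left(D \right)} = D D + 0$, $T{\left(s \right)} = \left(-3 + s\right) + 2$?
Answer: $-4050$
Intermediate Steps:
$T{\left(s \right)} = -1 + s$
$P{\left(D \right)} = D^{2}$ ($P{\left(D \right)} = D^{2} + 0 = D^{2}$)
$w = 1$ ($w = \left(-1 + 0\right)^{2} = \left(-1\right)^{2} = 1$)
$t = 45$ ($t = 44 \cdot 1 + \left(-1\right)^{2} = 44 + 1 = 45$)
$\left(-63\right) 65 + t = \left(-63\right) 65 + 45 = -4095 + 45 = -4050$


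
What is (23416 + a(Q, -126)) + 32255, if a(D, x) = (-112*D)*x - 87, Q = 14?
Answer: 253152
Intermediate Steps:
a(D, x) = -87 - 112*D*x (a(D, x) = -112*D*x - 87 = -87 - 112*D*x)
(23416 + a(Q, -126)) + 32255 = (23416 + (-87 - 112*14*(-126))) + 32255 = (23416 + (-87 + 197568)) + 32255 = (23416 + 197481) + 32255 = 220897 + 32255 = 253152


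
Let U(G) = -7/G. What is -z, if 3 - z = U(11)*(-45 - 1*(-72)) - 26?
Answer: -508/11 ≈ -46.182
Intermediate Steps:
z = 508/11 (z = 3 - ((-7/11)*(-45 - 1*(-72)) - 26) = 3 - ((-7*1/11)*(-45 + 72) - 26) = 3 - (-7/11*27 - 26) = 3 - (-189/11 - 26) = 3 - 1*(-475/11) = 3 + 475/11 = 508/11 ≈ 46.182)
-z = -1*508/11 = -508/11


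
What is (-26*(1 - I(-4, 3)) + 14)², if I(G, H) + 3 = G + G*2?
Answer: 161604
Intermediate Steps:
I(G, H) = -3 + 3*G (I(G, H) = -3 + (G + G*2) = -3 + (G + 2*G) = -3 + 3*G)
(-26*(1 - I(-4, 3)) + 14)² = (-26*(1 - (-3 + 3*(-4))) + 14)² = (-26*(1 - (-3 - 12)) + 14)² = (-26*(1 - 1*(-15)) + 14)² = (-26*(1 + 15) + 14)² = (-26*16 + 14)² = (-416 + 14)² = (-402)² = 161604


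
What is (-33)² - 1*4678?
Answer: -3589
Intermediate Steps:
(-33)² - 1*4678 = 1089 - 4678 = -3589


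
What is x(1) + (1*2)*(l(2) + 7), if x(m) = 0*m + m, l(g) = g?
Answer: 19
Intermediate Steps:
x(m) = m (x(m) = 0 + m = m)
x(1) + (1*2)*(l(2) + 7) = 1 + (1*2)*(2 + 7) = 1 + 2*9 = 1 + 18 = 19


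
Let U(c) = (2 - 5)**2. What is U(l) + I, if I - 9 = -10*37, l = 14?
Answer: -352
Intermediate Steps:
U(c) = 9 (U(c) = (-3)**2 = 9)
I = -361 (I = 9 - 10*37 = 9 - 370 = -361)
U(l) + I = 9 - 361 = -352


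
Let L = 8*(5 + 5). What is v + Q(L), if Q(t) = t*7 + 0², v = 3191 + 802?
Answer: 4553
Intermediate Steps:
v = 3993
L = 80 (L = 8*10 = 80)
Q(t) = 7*t (Q(t) = 7*t + 0 = 7*t)
v + Q(L) = 3993 + 7*80 = 3993 + 560 = 4553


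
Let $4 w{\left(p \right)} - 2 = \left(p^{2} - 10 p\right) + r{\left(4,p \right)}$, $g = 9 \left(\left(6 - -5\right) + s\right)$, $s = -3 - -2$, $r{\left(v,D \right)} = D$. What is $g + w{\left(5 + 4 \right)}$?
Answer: $\frac{181}{2} \approx 90.5$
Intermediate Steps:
$s = -1$ ($s = -3 + 2 = -1$)
$g = 90$ ($g = 9 \left(\left(6 - -5\right) - 1\right) = 9 \left(\left(6 + 5\right) - 1\right) = 9 \left(11 - 1\right) = 9 \cdot 10 = 90$)
$w{\left(p \right)} = \frac{1}{2} - \frac{9 p}{4} + \frac{p^{2}}{4}$ ($w{\left(p \right)} = \frac{1}{2} + \frac{\left(p^{2} - 10 p\right) + p}{4} = \frac{1}{2} + \frac{p^{2} - 9 p}{4} = \frac{1}{2} + \left(- \frac{9 p}{4} + \frac{p^{2}}{4}\right) = \frac{1}{2} - \frac{9 p}{4} + \frac{p^{2}}{4}$)
$g + w{\left(5 + 4 \right)} = 90 + \left(\frac{1}{2} - \frac{9 \left(5 + 4\right)}{4} + \frac{\left(5 + 4\right)^{2}}{4}\right) = 90 + \left(\frac{1}{2} - \frac{81}{4} + \frac{9^{2}}{4}\right) = 90 + \left(\frac{1}{2} - \frac{81}{4} + \frac{1}{4} \cdot 81\right) = 90 + \left(\frac{1}{2} - \frac{81}{4} + \frac{81}{4}\right) = 90 + \frac{1}{2} = \frac{181}{2}$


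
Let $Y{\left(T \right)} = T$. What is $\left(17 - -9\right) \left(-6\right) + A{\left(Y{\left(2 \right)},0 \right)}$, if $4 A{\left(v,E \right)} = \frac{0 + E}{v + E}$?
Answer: $-156$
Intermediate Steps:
$A{\left(v,E \right)} = \frac{E}{4 \left(E + v\right)}$ ($A{\left(v,E \right)} = \frac{\left(0 + E\right) \frac{1}{v + E}}{4} = \frac{E \frac{1}{E + v}}{4} = \frac{E}{4 \left(E + v\right)}$)
$\left(17 - -9\right) \left(-6\right) + A{\left(Y{\left(2 \right)},0 \right)} = \left(17 - -9\right) \left(-6\right) + \frac{1}{4} \cdot 0 \frac{1}{0 + 2} = \left(17 + 9\right) \left(-6\right) + \frac{1}{4} \cdot 0 \cdot \frac{1}{2} = 26 \left(-6\right) + \frac{1}{4} \cdot 0 \cdot \frac{1}{2} = -156 + 0 = -156$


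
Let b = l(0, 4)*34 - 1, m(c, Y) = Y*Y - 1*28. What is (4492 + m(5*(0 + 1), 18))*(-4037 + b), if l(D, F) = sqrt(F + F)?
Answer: -19333944 + 325584*sqrt(2) ≈ -1.8874e+7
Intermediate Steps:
l(D, F) = sqrt(2)*sqrt(F) (l(D, F) = sqrt(2*F) = sqrt(2)*sqrt(F))
m(c, Y) = -28 + Y**2 (m(c, Y) = Y**2 - 28 = -28 + Y**2)
b = -1 + 68*sqrt(2) (b = (sqrt(2)*sqrt(4))*34 - 1 = (sqrt(2)*2)*34 - 1 = (2*sqrt(2))*34 - 1 = 68*sqrt(2) - 1 = -1 + 68*sqrt(2) ≈ 95.167)
(4492 + m(5*(0 + 1), 18))*(-4037 + b) = (4492 + (-28 + 18**2))*(-4037 + (-1 + 68*sqrt(2))) = (4492 + (-28 + 324))*(-4038 + 68*sqrt(2)) = (4492 + 296)*(-4038 + 68*sqrt(2)) = 4788*(-4038 + 68*sqrt(2)) = -19333944 + 325584*sqrt(2)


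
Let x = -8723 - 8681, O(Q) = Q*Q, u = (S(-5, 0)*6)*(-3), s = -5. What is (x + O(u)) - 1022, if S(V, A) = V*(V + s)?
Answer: 791574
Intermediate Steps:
S(V, A) = V*(-5 + V) (S(V, A) = V*(V - 5) = V*(-5 + V))
u = -900 (u = (-5*(-5 - 5)*6)*(-3) = (-5*(-10)*6)*(-3) = (50*6)*(-3) = 300*(-3) = -900)
O(Q) = Q**2
x = -17404
(x + O(u)) - 1022 = (-17404 + (-900)**2) - 1022 = (-17404 + 810000) - 1022 = 792596 - 1022 = 791574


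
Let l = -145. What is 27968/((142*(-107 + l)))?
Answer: -3496/4473 ≈ -0.78158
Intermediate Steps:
27968/((142*(-107 + l))) = 27968/((142*(-107 - 145))) = 27968/((142*(-252))) = 27968/(-35784) = 27968*(-1/35784) = -3496/4473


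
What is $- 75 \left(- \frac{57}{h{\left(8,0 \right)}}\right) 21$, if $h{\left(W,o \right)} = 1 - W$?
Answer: $-12825$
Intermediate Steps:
$- 75 \left(- \frac{57}{h{\left(8,0 \right)}}\right) 21 = - 75 \left(- \frac{57}{1 - 8}\right) 21 = - 75 \left(- \frac{57}{-7}\right) 21 = - 75 \left(\left(-57\right) \left(- \frac{1}{7}\right)\right) 21 = \left(-75\right) \frac{57}{7} \cdot 21 = \left(- \frac{4275}{7}\right) 21 = -12825$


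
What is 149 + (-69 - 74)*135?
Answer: -19156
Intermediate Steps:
149 + (-69 - 74)*135 = 149 - 143*135 = 149 - 19305 = -19156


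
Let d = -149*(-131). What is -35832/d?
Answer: -35832/19519 ≈ -1.8358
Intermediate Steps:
d = 19519
-35832/d = -35832/19519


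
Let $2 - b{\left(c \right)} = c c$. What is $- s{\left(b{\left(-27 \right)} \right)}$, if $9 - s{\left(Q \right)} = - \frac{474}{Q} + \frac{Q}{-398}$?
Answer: $- \frac{1886933}{289346} \approx -6.5214$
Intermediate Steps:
$b{\left(c \right)} = 2 - c^{2}$ ($b{\left(c \right)} = 2 - c c = 2 - c^{2}$)
$s{\left(Q \right)} = 9 + \frac{474}{Q} + \frac{Q}{398}$ ($s{\left(Q \right)} = 9 - \left(- \frac{474}{Q} + \frac{Q}{-398}\right) = 9 - \left(- \frac{474}{Q} + Q \left(- \frac{1}{398}\right)\right) = 9 - \left(- \frac{474}{Q} - \frac{Q}{398}\right) = 9 + \left(\frac{474}{Q} + \frac{Q}{398}\right) = 9 + \frac{474}{Q} + \frac{Q}{398}$)
$- s{\left(b{\left(-27 \right)} \right)} = - (9 + \frac{474}{2 - \left(-27\right)^{2}} + \frac{2 - \left(-27\right)^{2}}{398}) = - (9 + \frac{474}{2 - 729} + \frac{2 - 729}{398}) = - (9 + \frac{474}{-727} + \frac{1}{398} \left(-727\right)) = - (9 + 474 \left(- \frac{1}{727}\right) - \frac{727}{398}) = - (9 - \frac{474}{727} - \frac{727}{398}) = \left(-1\right) \frac{1886933}{289346} = - \frac{1886933}{289346}$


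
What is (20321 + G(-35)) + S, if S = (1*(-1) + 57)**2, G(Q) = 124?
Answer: 23581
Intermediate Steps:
S = 3136 (S = (-1 + 57)**2 = 56**2 = 3136)
(20321 + G(-35)) + S = (20321 + 124) + 3136 = 20445 + 3136 = 23581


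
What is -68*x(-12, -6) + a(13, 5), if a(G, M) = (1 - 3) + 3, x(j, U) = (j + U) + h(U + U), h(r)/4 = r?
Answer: 4489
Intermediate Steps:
h(r) = 4*r
x(j, U) = j + 9*U (x(j, U) = (j + U) + 4*(U + U) = (U + j) + 4*(2*U) = (U + j) + 8*U = j + 9*U)
a(G, M) = 1 (a(G, M) = -2 + 3 = 1)
-68*x(-12, -6) + a(13, 5) = -68*(-12 + 9*(-6)) + 1 = -68*(-12 - 54) + 1 = -68*(-66) + 1 = 4488 + 1 = 4489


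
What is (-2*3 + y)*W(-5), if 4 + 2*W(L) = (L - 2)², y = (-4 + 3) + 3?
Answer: -90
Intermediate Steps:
y = 2 (y = -1 + 3 = 2)
W(L) = -2 + (-2 + L)²/2 (W(L) = -2 + (L - 2)²/2 = -2 + (-2 + L)²/2)
(-2*3 + y)*W(-5) = (-2*3 + 2)*((½)*(-5)*(-4 - 5)) = (-6 + 2)*((½)*(-5)*(-9)) = -4*45/2 = -90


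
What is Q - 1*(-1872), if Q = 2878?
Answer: 4750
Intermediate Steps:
Q - 1*(-1872) = 2878 - 1*(-1872) = 2878 + 1872 = 4750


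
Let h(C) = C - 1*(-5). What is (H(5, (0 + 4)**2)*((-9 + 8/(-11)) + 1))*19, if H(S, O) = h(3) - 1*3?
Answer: -9120/11 ≈ -829.09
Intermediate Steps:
h(C) = 5 + C (h(C) = C + 5 = 5 + C)
H(S, O) = 5 (H(S, O) = (5 + 3) - 1*3 = 8 - 3 = 5)
(H(5, (0 + 4)**2)*((-9 + 8/(-11)) + 1))*19 = (5*((-9 + 8/(-11)) + 1))*19 = (5*((-9 + 8*(-1/11)) + 1))*19 = (5*((-9 - 8/11) + 1))*19 = (5*(-107/11 + 1))*19 = (5*(-96/11))*19 = -480/11*19 = -9120/11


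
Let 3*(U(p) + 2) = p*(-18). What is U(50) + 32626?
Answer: 32324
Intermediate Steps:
U(p) = -2 - 6*p (U(p) = -2 + (p*(-18))/3 = -2 + (-18*p)/3 = -2 - 6*p)
U(50) + 32626 = (-2 - 6*50) + 32626 = (-2 - 300) + 32626 = -302 + 32626 = 32324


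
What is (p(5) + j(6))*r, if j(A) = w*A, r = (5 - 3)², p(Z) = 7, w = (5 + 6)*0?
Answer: 28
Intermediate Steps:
w = 0 (w = 11*0 = 0)
r = 4 (r = 2² = 4)
j(A) = 0 (j(A) = 0*A = 0)
(p(5) + j(6))*r = (7 + 0)*4 = 7*4 = 28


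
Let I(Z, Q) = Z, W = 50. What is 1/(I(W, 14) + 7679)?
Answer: 1/7729 ≈ 0.00012938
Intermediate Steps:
1/(I(W, 14) + 7679) = 1/(50 + 7679) = 1/7729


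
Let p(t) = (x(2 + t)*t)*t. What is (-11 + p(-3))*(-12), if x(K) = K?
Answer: 240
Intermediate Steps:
p(t) = t²*(2 + t) (p(t) = ((2 + t)*t)*t = (t*(2 + t))*t = t²*(2 + t))
(-11 + p(-3))*(-12) = (-11 + (-3)²*(2 - 3))*(-12) = (-11 + 9*(-1))*(-12) = (-11 - 9)*(-12) = -20*(-12) = 240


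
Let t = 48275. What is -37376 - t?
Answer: -85651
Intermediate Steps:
-37376 - t = -37376 - 1*48275 = -37376 - 48275 = -85651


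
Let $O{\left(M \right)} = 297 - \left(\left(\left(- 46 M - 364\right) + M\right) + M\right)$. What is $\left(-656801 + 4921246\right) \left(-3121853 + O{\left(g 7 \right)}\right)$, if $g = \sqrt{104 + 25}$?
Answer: $-13310151618440 + 1313449060 \sqrt{129} \approx -1.3295 \cdot 10^{13}$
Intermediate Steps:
$g = \sqrt{129} \approx 11.358$
$O{\left(M \right)} = 661 + 44 M$ ($O{\left(M \right)} = 297 - \left(\left(\left(-364 - 46 M\right) + M\right) + M\right) = 297 - \left(\left(-364 - 45 M\right) + M\right) = 297 - \left(-364 - 44 M\right) = 297 + \left(364 + 44 M\right) = 661 + 44 M$)
$\left(-656801 + 4921246\right) \left(-3121853 + O{\left(g 7 \right)}\right) = \left(-656801 + 4921246\right) \left(-3121853 + \left(661 + 44 \sqrt{129} \cdot 7\right)\right) = 4264445 \left(-3121853 + \left(661 + 44 \cdot 7 \sqrt{129}\right)\right) = 4264445 \left(-3121853 + \left(661 + 308 \sqrt{129}\right)\right) = 4264445 \left(-3121192 + 308 \sqrt{129}\right) = -13310151618440 + 1313449060 \sqrt{129}$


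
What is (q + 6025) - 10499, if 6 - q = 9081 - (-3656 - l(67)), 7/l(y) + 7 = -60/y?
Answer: -9100976/529 ≈ -17204.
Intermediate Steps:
l(y) = 7/(-7 - 60/y)
q = -6734230/529 (q = 6 - (9081 - (-3656 - (-7)*67/(60 + 7*67))) = 6 - (9081 - (-3656 - (-7)*67/(60 + 469))) = 6 - (9081 - (-3656 - (-7)*67/529)) = 6 - (9081 - (-3656 - 1*(-469/529))) = 6 - (9081 - (-3656 + 469/529)) = 6 - (9081 - 1*(-1933555/529)) = 6 - (9081 + 1933555/529) = 6 - 1*6737404/529 = 6 - 6737404/529 = -6734230/529 ≈ -12730.)
(q + 6025) - 10499 = (-6734230/529 + 6025) - 10499 = -3547005/529 - 10499 = -9100976/529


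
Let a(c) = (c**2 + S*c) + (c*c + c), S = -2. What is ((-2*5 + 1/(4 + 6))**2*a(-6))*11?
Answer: 4204629/50 ≈ 84093.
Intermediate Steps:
a(c) = -c + 2*c**2 (a(c) = (c**2 - 2*c) + (c*c + c) = (c**2 - 2*c) + (c**2 + c) = (c**2 - 2*c) + (c + c**2) = -c + 2*c**2)
((-2*5 + 1/(4 + 6))**2*a(-6))*11 = ((-2*5 + 1/(4 + 6))**2*(-6*(-1 + 2*(-6))))*11 = ((-10 + 1/10)**2*(-6*(-1 - 12)))*11 = ((-10 + 1/10)**2*(-6*(-13)))*11 = ((-99/10)**2*78)*11 = ((9801/100)*78)*11 = (382239/50)*11 = 4204629/50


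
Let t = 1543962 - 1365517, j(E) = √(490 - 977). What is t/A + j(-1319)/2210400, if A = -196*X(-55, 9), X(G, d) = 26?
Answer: -178445/5096 + I*√487/2210400 ≈ -35.017 + 9.9837e-6*I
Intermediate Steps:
j(E) = I*√487 (j(E) = √(-487) = I*√487)
A = -5096 (A = -196*26 = -5096)
t = 178445
t/A + j(-1319)/2210400 = 178445/(-5096) + (I*√487)/2210400 = 178445*(-1/5096) + (I*√487)*(1/2210400) = -178445/5096 + I*√487/2210400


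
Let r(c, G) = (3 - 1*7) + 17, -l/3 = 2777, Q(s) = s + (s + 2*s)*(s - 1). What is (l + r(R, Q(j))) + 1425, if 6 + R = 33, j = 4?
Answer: -6893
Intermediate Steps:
R = 27 (R = -6 + 33 = 27)
Q(s) = s + 3*s*(-1 + s) (Q(s) = s + (3*s)*(-1 + s) = s + 3*s*(-1 + s))
l = -8331 (l = -3*2777 = -8331)
r(c, G) = 13 (r(c, G) = (3 - 7) + 17 = -4 + 17 = 13)
(l + r(R, Q(j))) + 1425 = (-8331 + 13) + 1425 = -8318 + 1425 = -6893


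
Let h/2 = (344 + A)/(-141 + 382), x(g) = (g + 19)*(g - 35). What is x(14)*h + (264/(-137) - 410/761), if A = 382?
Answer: -104969101486/25125937 ≈ -4177.7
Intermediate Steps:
x(g) = (-35 + g)*(19 + g) (x(g) = (19 + g)*(-35 + g) = (-35 + g)*(19 + g))
h = 1452/241 (h = 2*((344 + 382)/(-141 + 382)) = 2*(726/241) = 1452/241 ≈ 6.0249)
x(14)*h + (264/(-137) - 410/761) = (-665 + 14² - 16*14)*(1452/241) + (264/(-137) - 410/761) = (-665 + 196 - 224)*(1452/241) + (264*(-1/137) - 410*1/761) = -693*1452/241 + (-264/137 - 410/761) = -1006236/241 - 257074/104257 = -104969101486/25125937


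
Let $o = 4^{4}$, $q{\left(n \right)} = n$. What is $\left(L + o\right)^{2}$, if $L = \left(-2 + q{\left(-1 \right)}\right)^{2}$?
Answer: $70225$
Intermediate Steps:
$o = 256$
$L = 9$ ($L = \left(-2 - 1\right)^{2} = \left(-3\right)^{2} = 9$)
$\left(L + o\right)^{2} = \left(9 + 256\right)^{2} = 265^{2} = 70225$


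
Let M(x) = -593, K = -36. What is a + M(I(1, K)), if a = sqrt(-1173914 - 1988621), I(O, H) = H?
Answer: -593 + I*sqrt(3162535) ≈ -593.0 + 1778.4*I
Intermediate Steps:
a = I*sqrt(3162535) (a = sqrt(-3162535) = I*sqrt(3162535) ≈ 1778.4*I)
a + M(I(1, K)) = I*sqrt(3162535) - 593 = -593 + I*sqrt(3162535)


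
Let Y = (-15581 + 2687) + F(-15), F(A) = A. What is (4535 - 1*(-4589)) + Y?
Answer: -3785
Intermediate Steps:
Y = -12909 (Y = (-15581 + 2687) - 15 = -12894 - 15 = -12909)
(4535 - 1*(-4589)) + Y = (4535 - 1*(-4589)) - 12909 = (4535 + 4589) - 12909 = 9124 - 12909 = -3785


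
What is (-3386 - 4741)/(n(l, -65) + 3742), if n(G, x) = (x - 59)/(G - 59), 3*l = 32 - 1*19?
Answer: -333207/153515 ≈ -2.1705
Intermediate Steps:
l = 13/3 (l = (32 - 1*19)/3 = (32 - 19)/3 = (⅓)*13 = 13/3 ≈ 4.3333)
n(G, x) = (-59 + x)/(-59 + G)
(-3386 - 4741)/(n(l, -65) + 3742) = (-3386 - 4741)/((-59 - 65)/(-59 + 13/3) + 3742) = -8127/(-124/(-164/3) + 3742) = -8127/(-3/164*(-124) + 3742) = -8127/(93/41 + 3742) = -8127/153515/41 = -8127*41/153515 = -333207/153515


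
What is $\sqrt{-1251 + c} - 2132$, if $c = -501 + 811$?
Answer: $-2132 + i \sqrt{941} \approx -2132.0 + 30.676 i$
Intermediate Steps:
$c = 310$
$\sqrt{-1251 + c} - 2132 = \sqrt{-1251 + 310} - 2132 = \sqrt{-941} - 2132 = i \sqrt{941} - 2132 = -2132 + i \sqrt{941}$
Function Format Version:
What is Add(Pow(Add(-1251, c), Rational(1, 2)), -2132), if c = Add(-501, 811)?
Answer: Add(-2132, Mul(I, Pow(941, Rational(1, 2)))) ≈ Add(-2132.0, Mul(30.676, I))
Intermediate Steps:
c = 310
Add(Pow(Add(-1251, c), Rational(1, 2)), -2132) = Add(Pow(Add(-1251, 310), Rational(1, 2)), -2132) = Add(Pow(-941, Rational(1, 2)), -2132) = Add(Mul(I, Pow(941, Rational(1, 2))), -2132) = Add(-2132, Mul(I, Pow(941, Rational(1, 2))))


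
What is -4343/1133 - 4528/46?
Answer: -2665001/26059 ≈ -102.27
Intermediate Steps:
-4343/1133 - 4528/46 = -4343*1/1133 - 4528*1/46 = -4343/1133 - 2264/23 = -2665001/26059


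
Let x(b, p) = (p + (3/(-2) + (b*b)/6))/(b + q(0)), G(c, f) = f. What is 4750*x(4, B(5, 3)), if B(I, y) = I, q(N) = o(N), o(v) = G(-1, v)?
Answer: 87875/12 ≈ 7322.9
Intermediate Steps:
o(v) = v
q(N) = N
x(b, p) = (-3/2 + p + b**2/6)/b (x(b, p) = (p + (3/(-2) + (b*b)/6))/(b + 0) = (p + (3*(-1/2) + b**2*(1/6)))/b = (p + (-3/2 + b**2/6))/b = (-3/2 + p + b**2/6)/b)
4750*x(4, B(5, 3)) = 4750*((1/6)*(-9 + 4**2 + 6*5)/4) = 4750*((1/6)*(1/4)*(-9 + 16 + 30)) = 4750*((1/6)*(1/4)*37) = 4750*(37/24) = 87875/12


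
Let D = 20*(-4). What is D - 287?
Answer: -367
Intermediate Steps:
D = -80
D - 287 = -80 - 287 = -367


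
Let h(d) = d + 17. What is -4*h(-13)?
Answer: -16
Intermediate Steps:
h(d) = 17 + d
-4*h(-13) = -4*(17 - 13) = -4*4 = -16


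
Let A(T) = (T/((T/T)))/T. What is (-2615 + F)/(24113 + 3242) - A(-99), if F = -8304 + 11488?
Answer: -26786/27355 ≈ -0.97920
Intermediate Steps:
F = 3184
A(T) = 1 (A(T) = (T/1)/T = (T*1)/T = T/T = 1)
(-2615 + F)/(24113 + 3242) - A(-99) = (-2615 + 3184)/(24113 + 3242) - 1*1 = 569/27355 - 1 = -26786/27355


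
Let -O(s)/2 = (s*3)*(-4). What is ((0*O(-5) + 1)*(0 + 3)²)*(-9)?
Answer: -81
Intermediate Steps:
O(s) = 24*s (O(s) = -2*s*3*(-4) = -2*3*s*(-4) = -(-24)*s = 24*s)
((0*O(-5) + 1)*(0 + 3)²)*(-9) = ((0*(24*(-5)) + 1)*(0 + 3)²)*(-9) = ((0*(-120) + 1)*3²)*(-9) = ((0 + 1)*9)*(-9) = (1*9)*(-9) = 9*(-9) = -81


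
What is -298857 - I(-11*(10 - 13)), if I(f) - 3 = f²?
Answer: -299949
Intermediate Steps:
I(f) = 3 + f²
-298857 - I(-11*(10 - 13)) = -298857 - (3 + (-11*(10 - 13))²) = -298857 - (3 + (-11*(-3))²) = -298857 - (3 + 33²) = -298857 - (3 + 1089) = -298857 - 1*1092 = -298857 - 1092 = -299949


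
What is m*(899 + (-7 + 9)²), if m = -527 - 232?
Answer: -685377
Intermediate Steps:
m = -759
m*(899 + (-7 + 9)²) = -759*(899 + (-7 + 9)²) = -759*(899 + 2²) = -759*(899 + 4) = -759*903 = -685377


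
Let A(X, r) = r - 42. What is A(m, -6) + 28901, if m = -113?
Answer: 28853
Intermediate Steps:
A(X, r) = -42 + r
A(m, -6) + 28901 = (-42 - 6) + 28901 = -48 + 28901 = 28853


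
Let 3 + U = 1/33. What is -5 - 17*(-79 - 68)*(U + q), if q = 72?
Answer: 1897519/11 ≈ 1.7250e+5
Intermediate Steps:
U = -98/33 (U = -3 + 1/33 = -98/33 ≈ -2.9697)
-5 - 17*(-79 - 68)*(U + q) = -5 - 17*(-79 - 68)*(-98/33 + 72) = -5 - (-2499)*2278/33 = -5 - 17*(-111622/11) = -5 + 1897574/11 = 1897519/11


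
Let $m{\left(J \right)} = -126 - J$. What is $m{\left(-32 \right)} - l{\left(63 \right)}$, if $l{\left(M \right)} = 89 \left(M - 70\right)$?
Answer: $529$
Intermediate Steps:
$l{\left(M \right)} = -6230 + 89 M$ ($l{\left(M \right)} = 89 \left(-70 + M\right) = -6230 + 89 M$)
$m{\left(-32 \right)} - l{\left(63 \right)} = \left(-126 - -32\right) - \left(-6230 + 89 \cdot 63\right) = \left(-126 + 32\right) - \left(-6230 + 5607\right) = -94 - -623 = -94 + 623 = 529$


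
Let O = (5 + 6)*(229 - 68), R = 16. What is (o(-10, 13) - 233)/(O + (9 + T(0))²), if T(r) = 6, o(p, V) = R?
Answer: -217/1996 ≈ -0.10872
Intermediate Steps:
o(p, V) = 16
O = 1771 (O = 11*161 = 1771)
(o(-10, 13) - 233)/(O + (9 + T(0))²) = (16 - 233)/(1771 + (9 + 6)²) = -217/(1771 + 15²) = -217/(1771 + 225) = -217/1996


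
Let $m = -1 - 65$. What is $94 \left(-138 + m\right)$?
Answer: $-19176$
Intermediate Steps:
$m = -66$
$94 \left(-138 + m\right) = 94 \left(-138 - 66\right) = 94 \left(-204\right) = -19176$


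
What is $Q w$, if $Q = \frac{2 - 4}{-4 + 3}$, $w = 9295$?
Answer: $18590$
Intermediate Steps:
$Q = 2$ ($Q = - \frac{2}{-1} = \left(-2\right) \left(-1\right) = 2$)
$Q w = 2 \cdot 9295 = 18590$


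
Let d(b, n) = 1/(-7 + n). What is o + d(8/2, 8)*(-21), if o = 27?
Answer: 6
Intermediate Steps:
o + d(8/2, 8)*(-21) = 27 - 21/(-7 + 8) = 27 - 21/1 = 27 + 1*(-21) = 27 - 21 = 6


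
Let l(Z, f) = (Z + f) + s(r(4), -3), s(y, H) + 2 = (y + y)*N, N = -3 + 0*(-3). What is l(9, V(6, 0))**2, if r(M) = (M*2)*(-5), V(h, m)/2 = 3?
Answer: 64009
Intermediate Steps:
N = -3 (N = -3 + 0 = -3)
V(h, m) = 6 (V(h, m) = 2*3 = 6)
r(M) = -10*M (r(M) = (2*M)*(-5) = -10*M)
s(y, H) = -2 - 6*y (s(y, H) = -2 + (y + y)*(-3) = -2 + (2*y)*(-3) = -2 - 6*y)
l(Z, f) = 238 + Z + f (l(Z, f) = (Z + f) + (-2 - (-60)*4) = (Z + f) + (-2 - 6*(-40)) = (Z + f) + (-2 + 240) = (Z + f) + 238 = 238 + Z + f)
l(9, V(6, 0))**2 = (238 + 9 + 6)**2 = 253**2 = 64009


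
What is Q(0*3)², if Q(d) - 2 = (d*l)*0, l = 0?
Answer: 4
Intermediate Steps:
Q(d) = 2 (Q(d) = 2 + (d*0)*0 = 2 + 0*0 = 2 + 0 = 2)
Q(0*3)² = 2² = 4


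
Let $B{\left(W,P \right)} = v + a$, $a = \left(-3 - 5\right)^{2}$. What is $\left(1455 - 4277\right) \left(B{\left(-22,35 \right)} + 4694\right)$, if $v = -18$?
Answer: $-13376280$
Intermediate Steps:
$a = 64$ ($a = \left(-8\right)^{2} = 64$)
$B{\left(W,P \right)} = 46$ ($B{\left(W,P \right)} = -18 + 64 = 46$)
$\left(1455 - 4277\right) \left(B{\left(-22,35 \right)} + 4694\right) = \left(1455 - 4277\right) \left(46 + 4694\right) = \left(-2822\right) 4740 = -13376280$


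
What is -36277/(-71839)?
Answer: 36277/71839 ≈ 0.50498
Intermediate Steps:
-36277/(-71839) = -36277*(-1)/71839 = -1*(-36277/71839) = 36277/71839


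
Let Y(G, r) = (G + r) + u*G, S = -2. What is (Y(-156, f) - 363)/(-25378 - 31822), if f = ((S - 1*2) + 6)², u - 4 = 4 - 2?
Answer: 1451/57200 ≈ 0.025367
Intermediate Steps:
u = 6 (u = 4 + (4 - 2) = 4 + 2 = 6)
f = 4 (f = ((-2 - 1*2) + 6)² = ((-2 - 2) + 6)² = (-4 + 6)² = 2² = 4)
Y(G, r) = r + 7*G (Y(G, r) = (G + r) + 6*G = r + 7*G)
(Y(-156, f) - 363)/(-25378 - 31822) = ((4 + 7*(-156)) - 363)/(-25378 - 31822) = ((4 - 1092) - 363)/(-57200) = (-1088 - 363)*(-1/57200) = -1451*(-1/57200) = 1451/57200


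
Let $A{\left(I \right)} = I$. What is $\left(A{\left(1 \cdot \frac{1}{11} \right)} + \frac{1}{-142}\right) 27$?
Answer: $\frac{3537}{1562} \approx 2.2644$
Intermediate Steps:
$\left(A{\left(1 \cdot \frac{1}{11} \right)} + \frac{1}{-142}\right) 27 = \left(1 \cdot \frac{1}{11} + \frac{1}{-142}\right) 27 = \left(1 \cdot \frac{1}{11} - \frac{1}{142}\right) 27 = \left(\frac{1}{11} - \frac{1}{142}\right) 27 = \frac{131}{1562} \cdot 27 = \frac{3537}{1562}$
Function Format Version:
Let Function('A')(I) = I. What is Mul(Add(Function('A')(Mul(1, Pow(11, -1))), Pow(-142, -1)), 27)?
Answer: Rational(3537, 1562) ≈ 2.2644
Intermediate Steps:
Mul(Add(Function('A')(Mul(1, Pow(11, -1))), Pow(-142, -1)), 27) = Mul(Add(Mul(1, Pow(11, -1)), Pow(-142, -1)), 27) = Mul(Add(Mul(1, Rational(1, 11)), Rational(-1, 142)), 27) = Mul(Add(Rational(1, 11), Rational(-1, 142)), 27) = Mul(Rational(131, 1562), 27) = Rational(3537, 1562)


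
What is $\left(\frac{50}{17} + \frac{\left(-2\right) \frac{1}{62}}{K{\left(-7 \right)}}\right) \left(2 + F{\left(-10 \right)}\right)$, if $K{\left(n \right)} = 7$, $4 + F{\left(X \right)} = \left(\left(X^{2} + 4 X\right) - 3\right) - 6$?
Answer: $\frac{75831}{527} \approx 143.89$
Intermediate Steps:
$F{\left(X \right)} = -13 + X^{2} + 4 X$ ($F{\left(X \right)} = -4 - \left(9 - X^{2} - 4 X\right) = -4 + \left(-9 + X^{2} + 4 X\right) = -13 + X^{2} + 4 X$)
$\left(\frac{50}{17} + \frac{\left(-2\right) \frac{1}{62}}{K{\left(-7 \right)}}\right) \left(2 + F{\left(-10 \right)}\right) = \left(\frac{50}{17} + \frac{\left(-2\right) \frac{1}{62}}{7}\right) \left(2 + \left(-13 + \left(-10\right)^{2} + 4 \left(-10\right)\right)\right) = \left(50 \cdot \frac{1}{17} + \left(-2\right) \frac{1}{62} \cdot \frac{1}{7}\right) \left(2 - -47\right) = \left(\frac{50}{17} - \frac{1}{217}\right) \left(2 + 47\right) = \left(\frac{50}{17} - \frac{1}{217}\right) 49 = \frac{10833}{3689} \cdot 49 = \frac{75831}{527}$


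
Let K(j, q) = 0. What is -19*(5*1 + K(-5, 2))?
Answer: -95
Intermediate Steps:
-19*(5*1 + K(-5, 2)) = -19*(5*1 + 0) = -19*(5 + 0) = -19*5 = -95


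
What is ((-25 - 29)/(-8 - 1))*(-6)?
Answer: -36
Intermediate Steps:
((-25 - 29)/(-8 - 1))*(-6) = -54/(-9)*(-6) = -54*(-1/9)*(-6) = 6*(-6) = -36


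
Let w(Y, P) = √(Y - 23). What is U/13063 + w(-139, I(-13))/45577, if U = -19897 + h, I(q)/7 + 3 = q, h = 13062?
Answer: -6835/13063 + 9*I*√2/45577 ≈ -0.52323 + 0.00027926*I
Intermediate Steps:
I(q) = -21 + 7*q
w(Y, P) = √(-23 + Y)
U = -6835 (U = -19897 + 13062 = -6835)
U/13063 + w(-139, I(-13))/45577 = -6835/13063 + √(-23 - 139)/45577 = -6835*1/13063 + √(-162)*(1/45577) = -6835/13063 + (9*I*√2)*(1/45577) = -6835/13063 + 9*I*√2/45577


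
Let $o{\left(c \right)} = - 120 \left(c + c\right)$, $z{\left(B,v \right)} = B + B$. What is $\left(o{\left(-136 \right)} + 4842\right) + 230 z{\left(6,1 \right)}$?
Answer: $40242$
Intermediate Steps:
$z{\left(B,v \right)} = 2 B$
$o{\left(c \right)} = - 240 c$ ($o{\left(c \right)} = - 120 \cdot 2 c = - 240 c$)
$\left(o{\left(-136 \right)} + 4842\right) + 230 z{\left(6,1 \right)} = \left(\left(-240\right) \left(-136\right) + 4842\right) + 230 \cdot 2 \cdot 6 = \left(32640 + 4842\right) + 230 \cdot 12 = 37482 + 2760 = 40242$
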